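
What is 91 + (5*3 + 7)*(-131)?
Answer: -2791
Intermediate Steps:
91 + (5*3 + 7)*(-131) = 91 + (15 + 7)*(-131) = 91 + 22*(-131) = 91 - 2882 = -2791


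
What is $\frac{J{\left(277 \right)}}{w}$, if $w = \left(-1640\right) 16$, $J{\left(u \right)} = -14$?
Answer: $\frac{7}{13120} \approx 0.00053354$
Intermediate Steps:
$w = -26240$
$\frac{J{\left(277 \right)}}{w} = - \frac{14}{-26240} = \left(-14\right) \left(- \frac{1}{26240}\right) = \frac{7}{13120}$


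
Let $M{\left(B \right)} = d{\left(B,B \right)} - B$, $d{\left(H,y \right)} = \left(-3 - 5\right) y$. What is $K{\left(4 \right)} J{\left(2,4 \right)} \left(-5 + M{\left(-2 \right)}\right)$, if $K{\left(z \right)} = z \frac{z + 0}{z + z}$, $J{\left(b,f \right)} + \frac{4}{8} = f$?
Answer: $91$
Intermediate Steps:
$d{\left(H,y \right)} = - 8 y$
$J{\left(b,f \right)} = - \frac{1}{2} + f$
$M{\left(B \right)} = - 9 B$ ($M{\left(B \right)} = - 8 B - B = - 9 B$)
$K{\left(z \right)} = \frac{z}{2}$ ($K{\left(z \right)} = z \frac{z}{2 z} = z z \frac{1}{2 z} = z \frac{1}{2} = \frac{z}{2}$)
$K{\left(4 \right)} J{\left(2,4 \right)} \left(-5 + M{\left(-2 \right)}\right) = \frac{1}{2} \cdot 4 \left(- \frac{1}{2} + 4\right) \left(-5 - -18\right) = 2 \frac{7 \left(-5 + 18\right)}{2} = 2 \cdot \frac{7}{2} \cdot 13 = 2 \cdot \frac{91}{2} = 91$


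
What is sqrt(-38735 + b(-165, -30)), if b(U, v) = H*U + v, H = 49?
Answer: 5*I*sqrt(1874) ≈ 216.45*I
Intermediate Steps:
b(U, v) = v + 49*U (b(U, v) = 49*U + v = v + 49*U)
sqrt(-38735 + b(-165, -30)) = sqrt(-38735 + (-30 + 49*(-165))) = sqrt(-38735 + (-30 - 8085)) = sqrt(-38735 - 8115) = sqrt(-46850) = 5*I*sqrt(1874)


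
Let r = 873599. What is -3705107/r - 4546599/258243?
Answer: -27845888626/1274580941 ≈ -21.847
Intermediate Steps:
-3705107/r - 4546599/258243 = -3705107/873599 - 4546599/258243 = -3705107*1/873599 - 4546599*1/258243 = -3705107/873599 - 25687/1459 = -27845888626/1274580941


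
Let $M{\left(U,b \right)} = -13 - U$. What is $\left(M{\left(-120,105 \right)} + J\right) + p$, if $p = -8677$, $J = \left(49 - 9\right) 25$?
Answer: $-7570$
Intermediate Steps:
$J = 1000$ ($J = 40 \cdot 25 = 1000$)
$\left(M{\left(-120,105 \right)} + J\right) + p = \left(\left(-13 - -120\right) + 1000\right) - 8677 = \left(\left(-13 + 120\right) + 1000\right) - 8677 = \left(107 + 1000\right) - 8677 = 1107 - 8677 = -7570$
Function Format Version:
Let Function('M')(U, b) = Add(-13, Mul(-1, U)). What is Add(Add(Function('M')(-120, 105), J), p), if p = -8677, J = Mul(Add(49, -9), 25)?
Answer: -7570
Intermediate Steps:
J = 1000 (J = Mul(40, 25) = 1000)
Add(Add(Function('M')(-120, 105), J), p) = Add(Add(Add(-13, Mul(-1, -120)), 1000), -8677) = Add(Add(Add(-13, 120), 1000), -8677) = Add(Add(107, 1000), -8677) = Add(1107, -8677) = -7570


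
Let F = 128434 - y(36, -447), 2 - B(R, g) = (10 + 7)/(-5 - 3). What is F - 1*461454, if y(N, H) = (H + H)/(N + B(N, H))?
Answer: -35630756/107 ≈ -3.3300e+5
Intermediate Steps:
B(R, g) = 33/8 (B(R, g) = 2 - (10 + 7)/(-5 - 3) = 2 - 17/(-8) = 2 - 17*(-1)/8 = 2 - 1*(-17/8) = 2 + 17/8 = 33/8)
y(N, H) = 2*H/(33/8 + N) (y(N, H) = (H + H)/(N + 33/8) = (2*H)/(33/8 + N) = 2*H/(33/8 + N))
F = 13744822/107 (F = 128434 - 16*(-447)/(33 + 8*36) = 128434 - 16*(-447)/(33 + 288) = 128434 - 16*(-447)/321 = 128434 - 1*(-2384/107) = 128434 + 2384/107 = 13744822/107 ≈ 1.2846e+5)
F - 1*461454 = 13744822/107 - 1*461454 = 13744822/107 - 461454 = -35630756/107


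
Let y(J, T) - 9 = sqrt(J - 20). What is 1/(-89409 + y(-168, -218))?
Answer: -22350/1998090047 - I*sqrt(47)/3996180094 ≈ -1.1186e-5 - 1.7156e-9*I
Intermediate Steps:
y(J, T) = 9 + sqrt(-20 + J) (y(J, T) = 9 + sqrt(J - 20) = 9 + sqrt(-20 + J))
1/(-89409 + y(-168, -218)) = 1/(-89409 + (9 + sqrt(-20 - 168))) = 1/(-89409 + (9 + sqrt(-188))) = 1/(-89409 + (9 + 2*I*sqrt(47))) = 1/(-89400 + 2*I*sqrt(47))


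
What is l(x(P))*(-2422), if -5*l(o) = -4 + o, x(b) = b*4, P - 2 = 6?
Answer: 67816/5 ≈ 13563.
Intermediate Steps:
P = 8 (P = 2 + 6 = 8)
x(b) = 4*b
l(o) = ⅘ - o/5 (l(o) = -(-4 + o)/5 = ⅘ - o/5)
l(x(P))*(-2422) = (⅘ - 4*8/5)*(-2422) = (⅘ - ⅕*32)*(-2422) = (⅘ - 32/5)*(-2422) = -28/5*(-2422) = 67816/5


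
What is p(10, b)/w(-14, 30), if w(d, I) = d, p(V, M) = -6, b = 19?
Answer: 3/7 ≈ 0.42857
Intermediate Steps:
p(10, b)/w(-14, 30) = -6/(-14) = -6*(-1/14) = 3/7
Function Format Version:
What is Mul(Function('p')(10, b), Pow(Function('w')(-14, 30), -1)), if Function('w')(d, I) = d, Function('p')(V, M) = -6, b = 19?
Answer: Rational(3, 7) ≈ 0.42857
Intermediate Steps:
Mul(Function('p')(10, b), Pow(Function('w')(-14, 30), -1)) = Mul(-6, Pow(-14, -1)) = Mul(-6, Rational(-1, 14)) = Rational(3, 7)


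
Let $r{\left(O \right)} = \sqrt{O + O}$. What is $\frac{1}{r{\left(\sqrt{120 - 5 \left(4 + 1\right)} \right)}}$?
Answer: $\frac{\sqrt{2} \cdot 95^{\frac{3}{4}}}{190} \approx 0.22649$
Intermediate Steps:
$r{\left(O \right)} = \sqrt{2} \sqrt{O}$ ($r{\left(O \right)} = \sqrt{2 O} = \sqrt{2} \sqrt{O}$)
$\frac{1}{r{\left(\sqrt{120 - 5 \left(4 + 1\right)} \right)}} = \frac{1}{\sqrt{2} \sqrt{\sqrt{120 - 5 \left(4 + 1\right)}}} = \frac{1}{\sqrt{2} \sqrt{\sqrt{120 - 25}}} = \frac{1}{\sqrt{2} \sqrt{\sqrt{95}}} = \frac{1}{\sqrt{2} \sqrt[4]{95}} = \frac{\sqrt{2} \cdot 95^{\frac{3}{4}}}{190}$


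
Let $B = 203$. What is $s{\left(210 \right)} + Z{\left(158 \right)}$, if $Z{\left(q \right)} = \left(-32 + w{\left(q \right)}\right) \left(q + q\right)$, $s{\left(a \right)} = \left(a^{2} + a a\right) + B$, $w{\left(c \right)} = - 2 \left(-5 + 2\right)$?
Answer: $80187$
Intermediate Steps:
$w{\left(c \right)} = 6$ ($w{\left(c \right)} = \left(-2\right) \left(-3\right) = 6$)
$s{\left(a \right)} = 203 + 2 a^{2}$ ($s{\left(a \right)} = \left(a^{2} + a a\right) + 203 = \left(a^{2} + a^{2}\right) + 203 = 2 a^{2} + 203 = 203 + 2 a^{2}$)
$Z{\left(q \right)} = - 52 q$ ($Z{\left(q \right)} = \left(-32 + 6\right) \left(q + q\right) = - 26 \cdot 2 q = - 52 q$)
$s{\left(210 \right)} + Z{\left(158 \right)} = \left(203 + 2 \cdot 210^{2}\right) - 8216 = \left(203 + 2 \cdot 44100\right) - 8216 = \left(203 + 88200\right) - 8216 = 88403 - 8216 = 80187$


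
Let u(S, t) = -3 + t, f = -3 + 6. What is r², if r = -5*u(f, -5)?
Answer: 1600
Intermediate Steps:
f = 3
r = 40 (r = -5*(-3 - 5) = -5*(-8) = 40)
r² = 40² = 1600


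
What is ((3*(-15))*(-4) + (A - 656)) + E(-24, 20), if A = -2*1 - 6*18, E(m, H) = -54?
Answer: -640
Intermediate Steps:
A = -110 (A = -2 - 108 = -110)
((3*(-15))*(-4) + (A - 656)) + E(-24, 20) = ((3*(-15))*(-4) + (-110 - 656)) - 54 = (-45*(-4) - 766) - 54 = (180 - 766) - 54 = -586 - 54 = -640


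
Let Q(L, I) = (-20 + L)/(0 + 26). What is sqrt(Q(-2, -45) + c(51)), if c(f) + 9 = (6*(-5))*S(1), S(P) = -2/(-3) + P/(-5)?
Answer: I*sqrt(4030)/13 ≈ 4.8833*I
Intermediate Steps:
S(P) = 2/3 - P/5 (S(P) = -2*(-1/3) + P*(-1/5) = 2/3 - P/5)
Q(L, I) = -10/13 + L/26 (Q(L, I) = (-20 + L)/26 = (-20 + L)*(1/26) = -10/13 + L/26)
c(f) = -23 (c(f) = -9 + (6*(-5))*(2/3 - 1/5*1) = -9 - 30*(2/3 - 1/5) = -9 - 30*7/15 = -9 - 14 = -23)
sqrt(Q(-2, -45) + c(51)) = sqrt((-10/13 + (1/26)*(-2)) - 23) = sqrt((-10/13 - 1/13) - 23) = sqrt(-11/13 - 23) = sqrt(-310/13) = I*sqrt(4030)/13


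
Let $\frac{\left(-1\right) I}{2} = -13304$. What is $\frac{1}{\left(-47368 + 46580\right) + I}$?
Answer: $\frac{1}{25820} \approx 3.873 \cdot 10^{-5}$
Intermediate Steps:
$I = 26608$ ($I = \left(-2\right) \left(-13304\right) = 26608$)
$\frac{1}{\left(-47368 + 46580\right) + I} = \frac{1}{\left(-47368 + 46580\right) + 26608} = \frac{1}{-788 + 26608} = \frac{1}{25820}$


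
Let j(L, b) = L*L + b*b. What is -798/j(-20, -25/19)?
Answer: -288078/145025 ≈ -1.9864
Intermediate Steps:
j(L, b) = L² + b²
-798/j(-20, -25/19) = -798/((-20)² + (-25/19)²) = -798/(400 + (-25*1/19)²) = -798/(400 + (-25/19)²) = -798/(400 + 625/361) = -798/145025/361 = -798*361/145025 = -288078/145025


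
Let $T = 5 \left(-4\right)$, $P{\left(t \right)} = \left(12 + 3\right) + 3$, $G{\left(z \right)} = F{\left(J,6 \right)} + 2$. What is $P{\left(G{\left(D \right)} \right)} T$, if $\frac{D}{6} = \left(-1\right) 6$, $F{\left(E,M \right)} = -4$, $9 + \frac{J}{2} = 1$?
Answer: $-360$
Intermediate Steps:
$J = -16$ ($J = -18 + 2 \cdot 1 = -18 + 2 = -16$)
$D = -36$ ($D = 6 \left(\left(-1\right) 6\right) = 6 \left(-6\right) = -36$)
$G{\left(z \right)} = -2$ ($G{\left(z \right)} = -4 + 2 = -2$)
$P{\left(t \right)} = 18$ ($P{\left(t \right)} = 15 + 3 = 18$)
$T = -20$
$P{\left(G{\left(D \right)} \right)} T = 18 \left(-20\right) = -360$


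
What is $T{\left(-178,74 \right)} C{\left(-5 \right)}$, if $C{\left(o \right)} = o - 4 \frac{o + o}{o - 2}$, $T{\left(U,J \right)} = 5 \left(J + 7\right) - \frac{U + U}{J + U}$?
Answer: $- \frac{783075}{182} \approx -4302.6$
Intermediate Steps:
$T{\left(U,J \right)} = 35 + 5 J - \frac{2 U}{J + U}$ ($T{\left(U,J \right)} = 5 \left(7 + J\right) - \frac{2 U}{J + U} = \left(35 + 5 J\right) - \frac{2 U}{J + U} = 35 + 5 J - \frac{2 U}{J + U}$)
$C{\left(o \right)} = o - \frac{8 o}{-2 + o}$ ($C{\left(o \right)} = o - 4 \frac{2 o}{-2 + o} = o - \frac{8 o}{-2 + o}$)
$T{\left(-178,74 \right)} C{\left(-5 \right)} = \frac{5 \cdot 74^{2} + 33 \left(-178\right) + 35 \cdot 74 + 5 \cdot 74 \left(-178\right)}{74 - 178} \left(- \frac{5 \left(-10 - 5\right)}{-2 - 5}\right) = \frac{5 \cdot 5476 - 5874 + 2590 - 65860}{-104} \left(\left(-5\right) \frac{1}{-7} \left(-15\right)\right) = - \frac{27380 - 5874 + 2590 - 65860}{104} \left(\left(-5\right) \left(- \frac{1}{7}\right) \left(-15\right)\right) = \left(- \frac{1}{104}\right) \left(-41764\right) \left(- \frac{75}{7}\right) = \frac{10441}{26} \left(- \frac{75}{7}\right) = - \frac{783075}{182}$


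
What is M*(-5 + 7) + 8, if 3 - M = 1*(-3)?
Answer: 20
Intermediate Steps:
M = 6 (M = 3 - (-3) = 3 - 1*(-3) = 3 + 3 = 6)
M*(-5 + 7) + 8 = 6*(-5 + 7) + 8 = 6*2 + 8 = 12 + 8 = 20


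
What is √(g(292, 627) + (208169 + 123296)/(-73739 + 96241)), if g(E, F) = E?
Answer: √155309906598/22502 ≈ 17.514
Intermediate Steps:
√(g(292, 627) + (208169 + 123296)/(-73739 + 96241)) = √(292 + (208169 + 123296)/(-73739 + 96241)) = √(292 + 331465/22502) = √(6902049/22502) = √155309906598/22502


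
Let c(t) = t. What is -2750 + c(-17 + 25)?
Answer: -2742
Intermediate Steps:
-2750 + c(-17 + 25) = -2750 + (-17 + 25) = -2750 + 8 = -2742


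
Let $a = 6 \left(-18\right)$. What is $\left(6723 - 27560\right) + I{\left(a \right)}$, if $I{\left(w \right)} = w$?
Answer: $-20945$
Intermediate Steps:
$a = -108$
$\left(6723 - 27560\right) + I{\left(a \right)} = \left(6723 - 27560\right) - 108 = -20837 - 108 = -20945$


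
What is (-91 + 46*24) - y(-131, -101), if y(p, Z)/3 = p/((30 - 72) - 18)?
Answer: 20129/20 ≈ 1006.5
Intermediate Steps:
y(p, Z) = -p/20 (y(p, Z) = 3*(p/((30 - 72) - 18)) = 3*(p/(-42 - 18)) = 3*(p/(-60)) = 3*(p*(-1/60)) = 3*(-p/60) = -p/20)
(-91 + 46*24) - y(-131, -101) = (-91 + 46*24) - (-1)*(-131)/20 = (-91 + 1104) - 1*131/20 = 1013 - 131/20 = 20129/20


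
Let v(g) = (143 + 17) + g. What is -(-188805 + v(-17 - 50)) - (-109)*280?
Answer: 219232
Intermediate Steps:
v(g) = 160 + g
-(-188805 + v(-17 - 50)) - (-109)*280 = -(-188805 + (160 + (-17 - 50))) - (-109)*280 = -(-188805 + (160 - 67)) - 1*(-30520) = -(-188805 + 93) + 30520 = -1*(-188712) + 30520 = 188712 + 30520 = 219232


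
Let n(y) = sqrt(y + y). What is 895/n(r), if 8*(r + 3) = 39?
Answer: 358*sqrt(15)/3 ≈ 462.18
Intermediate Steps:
r = 15/8 (r = -3 + (1/8)*39 = -3 + 39/8 = 15/8 ≈ 1.8750)
n(y) = sqrt(2)*sqrt(y) (n(y) = sqrt(2*y) = sqrt(2)*sqrt(y))
895/n(r) = 895/((sqrt(2)*sqrt(15/8))) = 895/((sqrt(2)*(sqrt(30)/4))) = 895/((sqrt(15)/2)) = 895*(2*sqrt(15)/15) = 358*sqrt(15)/3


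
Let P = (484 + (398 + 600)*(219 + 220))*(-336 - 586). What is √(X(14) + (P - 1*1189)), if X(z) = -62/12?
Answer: I*√14558253342/6 ≈ 20110.0*I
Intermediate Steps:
X(z) = -31/6 (X(z) = -62*1/12 = -31/6)
P = -404394732 (P = (484 + 998*439)*(-922) = (484 + 438122)*(-922) = 438606*(-922) = -404394732)
√(X(14) + (P - 1*1189)) = √(-31/6 + (-404394732 - 1*1189)) = √(-31/6 + (-404394732 - 1189)) = √(-31/6 - 404395921) = √(-2426375557/6) = I*√14558253342/6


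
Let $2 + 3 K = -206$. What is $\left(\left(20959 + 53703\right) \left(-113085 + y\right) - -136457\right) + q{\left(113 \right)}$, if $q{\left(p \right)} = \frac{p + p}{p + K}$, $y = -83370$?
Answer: $- \frac{1921453863965}{131} \approx -1.4668 \cdot 10^{10}$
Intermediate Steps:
$K = - \frac{208}{3}$ ($K = - \frac{2}{3} + \frac{1}{3} \left(-206\right) = - \frac{2}{3} - \frac{206}{3} = - \frac{208}{3} \approx -69.333$)
$q{\left(p \right)} = \frac{2 p}{- \frac{208}{3} + p}$ ($q{\left(p \right)} = \frac{p + p}{p - \frac{208}{3}} = \frac{2 p}{- \frac{208}{3} + p}$)
$\left(\left(20959 + 53703\right) \left(-113085 + y\right) - -136457\right) + q{\left(113 \right)} = \left(\left(20959 + 53703\right) \left(-113085 - 83370\right) - -136457\right) + 6 \cdot 113 \frac{1}{-208 + 3 \cdot 113} = \left(74662 \left(-196455\right) + 136457\right) + 6 \cdot 113 \frac{1}{-208 + 339} = \left(-14667723210 + 136457\right) + 6 \cdot 113 \cdot \frac{1}{131} = -14667586753 + 6 \cdot 113 \cdot \frac{1}{131} = -14667586753 + \frac{678}{131} = - \frac{1921453863965}{131}$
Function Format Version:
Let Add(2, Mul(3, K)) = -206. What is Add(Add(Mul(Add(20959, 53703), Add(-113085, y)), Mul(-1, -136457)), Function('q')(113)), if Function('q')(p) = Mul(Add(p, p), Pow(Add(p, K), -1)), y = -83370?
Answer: Rational(-1921453863965, 131) ≈ -1.4668e+10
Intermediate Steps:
K = Rational(-208, 3) (K = Add(Rational(-2, 3), Mul(Rational(1, 3), -206)) = Add(Rational(-2, 3), Rational(-206, 3)) = Rational(-208, 3) ≈ -69.333)
Function('q')(p) = Mul(2, p, Pow(Add(Rational(-208, 3), p), -1)) (Function('q')(p) = Mul(Add(p, p), Pow(Add(p, Rational(-208, 3)), -1)) = Mul(Mul(2, p), Pow(Add(Rational(-208, 3), p), -1)) = Mul(2, p, Pow(Add(Rational(-208, 3), p), -1)))
Add(Add(Mul(Add(20959, 53703), Add(-113085, y)), Mul(-1, -136457)), Function('q')(113)) = Add(Add(Mul(Add(20959, 53703), Add(-113085, -83370)), Mul(-1, -136457)), Mul(6, 113, Pow(Add(-208, Mul(3, 113)), -1))) = Add(Add(Mul(74662, -196455), 136457), Mul(6, 113, Pow(Add(-208, 339), -1))) = Add(Add(-14667723210, 136457), Mul(6, 113, Pow(131, -1))) = Add(-14667586753, Mul(6, 113, Rational(1, 131))) = Add(-14667586753, Rational(678, 131)) = Rational(-1921453863965, 131)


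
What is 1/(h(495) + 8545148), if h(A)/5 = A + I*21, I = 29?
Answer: 1/8550668 ≈ 1.1695e-7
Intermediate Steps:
h(A) = 3045 + 5*A (h(A) = 5*(A + 29*21) = 5*(A + 609) = 5*(609 + A) = 3045 + 5*A)
1/(h(495) + 8545148) = 1/((3045 + 5*495) + 8545148) = 1/((3045 + 2475) + 8545148) = 1/(5520 + 8545148) = 1/8550668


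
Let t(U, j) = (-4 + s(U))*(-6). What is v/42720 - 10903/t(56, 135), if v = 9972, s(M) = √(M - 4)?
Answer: 19429777/96120 + 10903*√13/108 ≈ 566.13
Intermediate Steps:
s(M) = √(-4 + M)
t(U, j) = 24 - 6*√(-4 + U) (t(U, j) = (-4 + √(-4 + U))*(-6) = 24 - 6*√(-4 + U))
v/42720 - 10903/t(56, 135) = 9972/42720 - 10903/(24 - 6*√(-4 + 56)) = 9972*(1/42720) - 10903/(24 - 12*√13) = 831/3560 - 10903/(24 - 12*√13)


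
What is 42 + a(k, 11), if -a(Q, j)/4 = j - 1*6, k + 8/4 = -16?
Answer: 22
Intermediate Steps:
k = -18 (k = -2 - 16 = -18)
a(Q, j) = 24 - 4*j (a(Q, j) = -4*(j - 1*6) = -4*(j - 6) = -4*(-6 + j) = 24 - 4*j)
42 + a(k, 11) = 42 + (24 - 4*11) = 42 + (24 - 44) = 42 - 20 = 22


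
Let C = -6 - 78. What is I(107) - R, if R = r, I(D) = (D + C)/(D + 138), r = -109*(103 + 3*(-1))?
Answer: 2670523/245 ≈ 10900.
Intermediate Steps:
C = -84
r = -10900 (r = -109*(103 - 3) = -109*100 = -10900)
I(D) = (-84 + D)/(138 + D) (I(D) = (D - 84)/(D + 138) = (-84 + D)/(138 + D))
R = -10900
I(107) - R = (-84 + 107)/(138 + 107) - 1*(-10900) = 23/245 + 10900 = 2670523/245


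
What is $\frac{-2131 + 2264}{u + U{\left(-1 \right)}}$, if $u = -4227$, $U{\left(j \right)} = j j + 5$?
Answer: $- \frac{19}{603} \approx -0.031509$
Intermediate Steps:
$U{\left(j \right)} = 5 + j^{2}$ ($U{\left(j \right)} = j^{2} + 5 = 5 + j^{2}$)
$\frac{-2131 + 2264}{u + U{\left(-1 \right)}} = \frac{-2131 + 2264}{-4227 + \left(5 + \left(-1\right)^{2}\right)} = \frac{133}{-4227 + \left(5 + 1\right)} = \frac{133}{-4227 + 6} = \frac{133}{-4221} = 133 \left(- \frac{1}{4221}\right) = - \frac{19}{603}$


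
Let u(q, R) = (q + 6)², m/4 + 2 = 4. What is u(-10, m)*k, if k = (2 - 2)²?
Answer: 0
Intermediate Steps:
m = 8 (m = -8 + 4*4 = -8 + 16 = 8)
u(q, R) = (6 + q)²
k = 0 (k = 0² = 0)
u(-10, m)*k = (6 - 10)²*0 = (-4)²*0 = 16*0 = 0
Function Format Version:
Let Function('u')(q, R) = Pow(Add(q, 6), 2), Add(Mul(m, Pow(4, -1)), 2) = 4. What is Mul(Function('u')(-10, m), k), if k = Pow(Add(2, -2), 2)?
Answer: 0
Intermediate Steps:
m = 8 (m = Add(-8, Mul(4, 4)) = Add(-8, 16) = 8)
Function('u')(q, R) = Pow(Add(6, q), 2)
k = 0 (k = Pow(0, 2) = 0)
Mul(Function('u')(-10, m), k) = Mul(Pow(Add(6, -10), 2), 0) = Mul(Pow(-4, 2), 0) = Mul(16, 0) = 0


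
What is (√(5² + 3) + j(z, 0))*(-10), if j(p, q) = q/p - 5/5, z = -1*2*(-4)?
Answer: 10 - 20*√7 ≈ -42.915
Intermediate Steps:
z = 8 (z = -2*(-4) = -1*(-8) = 8)
j(p, q) = -1 + q/p (j(p, q) = q/p - 5*⅕ = q/p - 1 = -1 + q/p)
(√(5² + 3) + j(z, 0))*(-10) = (√(5² + 3) + (0 - 1*8)/8)*(-10) = (√(25 + 3) + (0 - 8)/8)*(-10) = (√28 + (⅛)*(-8))*(-10) = (2*√7 - 1)*(-10) = (-1 + 2*√7)*(-10) = 10 - 20*√7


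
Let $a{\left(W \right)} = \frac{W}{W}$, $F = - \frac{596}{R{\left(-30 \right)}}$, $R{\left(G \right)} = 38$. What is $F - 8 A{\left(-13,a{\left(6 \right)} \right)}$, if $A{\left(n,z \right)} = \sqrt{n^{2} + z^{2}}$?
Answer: $- \frac{298}{19} - 8 \sqrt{170} \approx -119.99$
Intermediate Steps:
$F = - \frac{298}{19}$ ($F = - \frac{596}{38} = \left(-596\right) \frac{1}{38} = - \frac{298}{19} \approx -15.684$)
$a{\left(W \right)} = 1$
$F - 8 A{\left(-13,a{\left(6 \right)} \right)} = - \frac{298}{19} - 8 \sqrt{\left(-13\right)^{2} + 1^{2}} = - \frac{298}{19} - 8 \sqrt{169 + 1} = - \frac{298}{19} - 8 \sqrt{170}$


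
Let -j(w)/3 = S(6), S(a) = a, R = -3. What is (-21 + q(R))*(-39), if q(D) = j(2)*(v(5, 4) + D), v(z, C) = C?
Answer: 1521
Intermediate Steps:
j(w) = -18 (j(w) = -3*6 = -18)
q(D) = -72 - 18*D (q(D) = -18*(4 + D) = -72 - 18*D)
(-21 + q(R))*(-39) = (-21 + (-72 - 18*(-3)))*(-39) = (-21 + (-72 + 54))*(-39) = (-21 - 18)*(-39) = -39*(-39) = 1521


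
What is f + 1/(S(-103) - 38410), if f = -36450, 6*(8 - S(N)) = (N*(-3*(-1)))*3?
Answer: -2788242752/76495 ≈ -36450.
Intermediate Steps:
S(N) = 8 - 3*N/2 (S(N) = 8 - N*(-3*(-1))*3/6 = 8 - N*3*3/6 = 8 - 3*N*3/6 = 8 - 3*N/2)
f + 1/(S(-103) - 38410) = -36450 + 1/((8 - 3/2*(-103)) - 38410) = -36450 + 1/((8 + 309/2) - 38410) = -36450 + 1/(325/2 - 38410) = -36450 + 1/(-76495/2) = -36450 - 2/76495 = -2788242752/76495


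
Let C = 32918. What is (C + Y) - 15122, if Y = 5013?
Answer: 22809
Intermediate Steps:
(C + Y) - 15122 = (32918 + 5013) - 15122 = 37931 - 15122 = 22809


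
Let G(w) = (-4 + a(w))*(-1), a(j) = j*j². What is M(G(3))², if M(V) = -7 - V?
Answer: 256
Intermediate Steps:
a(j) = j³
G(w) = 4 - w³ (G(w) = (-4 + w³)*(-1) = 4 - w³)
M(G(3))² = (-7 - (4 - 1*3³))² = (-7 - (4 - 1*27))² = (-7 - (4 - 27))² = (-7 - 1*(-23))² = (-7 + 23)² = 16² = 256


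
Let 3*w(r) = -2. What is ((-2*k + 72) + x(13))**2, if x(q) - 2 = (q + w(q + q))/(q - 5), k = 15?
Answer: 1194649/576 ≈ 2074.0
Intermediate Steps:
w(r) = -2/3 (w(r) = (1/3)*(-2) = -2/3)
x(q) = 2 + (-2/3 + q)/(-5 + q) (x(q) = 2 + (q - 2/3)/(q - 5) = 2 + (-2/3 + q)/(-5 + q))
((-2*k + 72) + x(13))**2 = ((-2*15 + 72) + (-32 + 9*13)/(3*(-5 + 13)))**2 = ((-30 + 72) + (1/3)*(-32 + 117)/8)**2 = (42 + (1/3)*(1/8)*85)**2 = (42 + 85/24)**2 = (1093/24)**2 = 1194649/576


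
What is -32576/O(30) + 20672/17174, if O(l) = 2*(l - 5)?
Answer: -139606656/214675 ≈ -650.32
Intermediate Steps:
O(l) = -10 + 2*l (O(l) = 2*(-5 + l) = -10 + 2*l)
-32576/O(30) + 20672/17174 = -32576/(-10 + 2*30) + 20672/17174 = -32576/(-10 + 60) + 20672*(1/17174) = -32576/50 + 10336/8587 = -32576*1/50 + 10336/8587 = -16288/25 + 10336/8587 = -139606656/214675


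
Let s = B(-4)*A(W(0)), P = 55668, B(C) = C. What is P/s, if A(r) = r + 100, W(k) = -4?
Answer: -4639/32 ≈ -144.97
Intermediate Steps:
A(r) = 100 + r
s = -384 (s = -4*(100 - 4) = -4*96 = -384)
P/s = 55668/(-384) = 55668*(-1/384) = -4639/32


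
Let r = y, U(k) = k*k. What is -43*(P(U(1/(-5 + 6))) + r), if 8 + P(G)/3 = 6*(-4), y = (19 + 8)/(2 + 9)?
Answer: 44247/11 ≈ 4022.5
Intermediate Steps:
U(k) = k**2
y = 27/11 ≈ 2.4545
r = 27/11 ≈ 2.4545
P(G) = -96 (P(G) = -24 + 3*(6*(-4)) = -24 + 3*(-24) = -24 - 72 = -96)
-43*(P(U(1/(-5 + 6))) + r) = -43*(-96 + 27/11) = -43*(-1029/11) = 44247/11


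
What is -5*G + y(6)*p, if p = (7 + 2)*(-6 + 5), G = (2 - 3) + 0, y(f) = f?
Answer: -49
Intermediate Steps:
G = -1 (G = -1 + 0 = -1)
p = -9 (p = 9*(-1) = -9)
-5*G + y(6)*p = -5*(-1) + 6*(-9) = 5 - 54 = -49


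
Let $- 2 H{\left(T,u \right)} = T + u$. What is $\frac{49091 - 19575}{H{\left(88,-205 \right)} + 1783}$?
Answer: $\frac{59032}{3683} \approx 16.028$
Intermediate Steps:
$H{\left(T,u \right)} = - \frac{T}{2} - \frac{u}{2}$ ($H{\left(T,u \right)} = - \frac{T + u}{2} = - \frac{T}{2} - \frac{u}{2}$)
$\frac{49091 - 19575}{H{\left(88,-205 \right)} + 1783} = \frac{49091 - 19575}{\left(\left(- \frac{1}{2}\right) 88 - - \frac{205}{2}\right) + 1783} = \frac{49091 - 19575}{\left(-44 + \frac{205}{2}\right) + 1783} = \frac{29516}{\frac{117}{2} + 1783} = \frac{29516}{\frac{3683}{2}} = 29516 \cdot \frac{2}{3683} = \frac{59032}{3683}$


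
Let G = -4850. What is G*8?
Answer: -38800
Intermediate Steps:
G*8 = -4850*8 = -38800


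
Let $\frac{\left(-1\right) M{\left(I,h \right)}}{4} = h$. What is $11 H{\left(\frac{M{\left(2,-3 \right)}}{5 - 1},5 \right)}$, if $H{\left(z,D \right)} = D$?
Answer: $55$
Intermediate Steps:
$M{\left(I,h \right)} = - 4 h$
$11 H{\left(\frac{M{\left(2,-3 \right)}}{5 - 1},5 \right)} = 11 \cdot 5 = 55$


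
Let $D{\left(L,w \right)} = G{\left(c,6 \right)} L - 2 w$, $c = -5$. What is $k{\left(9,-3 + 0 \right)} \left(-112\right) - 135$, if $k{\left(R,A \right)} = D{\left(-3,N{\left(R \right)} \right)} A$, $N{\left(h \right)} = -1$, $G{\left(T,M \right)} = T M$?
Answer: $30777$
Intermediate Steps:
$G{\left(T,M \right)} = M T$
$D{\left(L,w \right)} = - 30 L - 2 w$ ($D{\left(L,w \right)} = 6 \left(-5\right) L - 2 w = - 30 L - 2 w$)
$k{\left(R,A \right)} = 92 A$ ($k{\left(R,A \right)} = \left(\left(-30\right) \left(-3\right) - -2\right) A = \left(90 + 2\right) A = 92 A$)
$k{\left(9,-3 + 0 \right)} \left(-112\right) - 135 = 92 \left(-3 + 0\right) \left(-112\right) - 135 = 92 \left(-3\right) \left(-112\right) - 135 = \left(-276\right) \left(-112\right) - 135 = 30912 - 135 = 30777$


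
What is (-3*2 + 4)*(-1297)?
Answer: 2594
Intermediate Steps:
(-3*2 + 4)*(-1297) = (-6 + 4)*(-1297) = -2*(-1297) = 2594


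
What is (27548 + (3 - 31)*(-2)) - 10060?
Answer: 17544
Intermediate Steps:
(27548 + (3 - 31)*(-2)) - 10060 = (27548 - 28*(-2)) - 10060 = (27548 + 56) - 10060 = 27604 - 10060 = 17544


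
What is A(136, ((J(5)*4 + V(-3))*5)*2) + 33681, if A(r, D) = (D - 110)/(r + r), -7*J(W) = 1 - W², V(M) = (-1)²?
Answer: 16032221/476 ≈ 33681.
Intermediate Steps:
V(M) = 1
J(W) = -⅐ + W²/7 (J(W) = -(1 - W²)/7 = -⅐ + W²/7)
A(r, D) = (-110 + D)/(2*r) (A(r, D) = (-110 + D)/((2*r)) = (-110 + D)*(1/(2*r)) = (-110 + D)/(2*r))
A(136, ((J(5)*4 + V(-3))*5)*2) + 33681 = (½)*(-110 + (((-⅐ + (⅐)*5²)*4 + 1)*5)*2)/136 + 33681 = (½)*(1/136)*(-110 + (((-⅐ + (⅐)*25)*4 + 1)*5)*2) + 33681 = (½)*(1/136)*(-110 + (((-⅐ + 25/7)*4 + 1)*5)*2) + 33681 = (½)*(1/136)*(-110 + (((24/7)*4 + 1)*5)*2) + 33681 = (½)*(1/136)*(-110 + ((96/7 + 1)*5)*2) + 33681 = (½)*(1/136)*(-110 + ((103/7)*5)*2) + 33681 = (½)*(1/136)*(-110 + (515/7)*2) + 33681 = (½)*(1/136)*(-110 + 1030/7) + 33681 = (½)*(1/136)*(260/7) + 33681 = 65/476 + 33681 = 16032221/476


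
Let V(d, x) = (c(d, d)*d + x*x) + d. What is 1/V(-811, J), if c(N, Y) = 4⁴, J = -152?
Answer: -1/185323 ≈ -5.3960e-6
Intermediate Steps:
c(N, Y) = 256
V(d, x) = x² + 257*d (V(d, x) = (256*d + x*x) + d = (256*d + x²) + d = (x² + 256*d) + d = x² + 257*d)
1/V(-811, J) = 1/((-152)² + 257*(-811)) = 1/(23104 - 208427) = 1/(-185323) = -1/185323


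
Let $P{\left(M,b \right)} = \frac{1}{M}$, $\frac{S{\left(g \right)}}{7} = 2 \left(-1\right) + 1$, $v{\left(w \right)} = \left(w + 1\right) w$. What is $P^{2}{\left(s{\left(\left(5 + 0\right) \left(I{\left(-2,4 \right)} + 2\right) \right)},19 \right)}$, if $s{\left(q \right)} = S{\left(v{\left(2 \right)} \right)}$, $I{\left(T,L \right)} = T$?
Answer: $\frac{1}{49} \approx 0.020408$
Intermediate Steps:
$v{\left(w \right)} = w \left(1 + w\right)$ ($v{\left(w \right)} = \left(1 + w\right) w = w \left(1 + w\right)$)
$S{\left(g \right)} = -7$ ($S{\left(g \right)} = 7 \left(2 \left(-1\right) + 1\right) = 7 \left(-2 + 1\right) = 7 \left(-1\right) = -7$)
$s{\left(q \right)} = -7$
$P^{2}{\left(s{\left(\left(5 + 0\right) \left(I{\left(-2,4 \right)} + 2\right) \right)},19 \right)} = \left(\frac{1}{-7}\right)^{2} = \left(- \frac{1}{7}\right)^{2} = \frac{1}{49}$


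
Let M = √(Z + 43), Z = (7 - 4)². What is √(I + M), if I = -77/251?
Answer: √(-19327 + 126002*√13)/251 ≈ 2.6276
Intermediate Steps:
Z = 9 (Z = 3² = 9)
I = -77/251 (I = -77*1/251 = -77/251 ≈ -0.30677)
M = 2*√13 (M = √(9 + 43) = √52 = 2*√13 ≈ 7.2111)
√(I + M) = √(-77/251 + 2*√13)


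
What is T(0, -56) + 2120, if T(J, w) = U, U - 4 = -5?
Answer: 2119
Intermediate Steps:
U = -1 (U = 4 - 5 = -1)
T(J, w) = -1
T(0, -56) + 2120 = -1 + 2120 = 2119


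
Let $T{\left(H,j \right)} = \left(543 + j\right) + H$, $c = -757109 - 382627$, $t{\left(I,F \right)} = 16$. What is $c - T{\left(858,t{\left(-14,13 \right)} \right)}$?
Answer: $-1141153$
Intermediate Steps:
$c = -1139736$ ($c = -757109 - 382627 = -1139736$)
$T{\left(H,j \right)} = 543 + H + j$
$c - T{\left(858,t{\left(-14,13 \right)} \right)} = -1139736 - \left(543 + 858 + 16\right) = -1139736 - 1417 = -1141153$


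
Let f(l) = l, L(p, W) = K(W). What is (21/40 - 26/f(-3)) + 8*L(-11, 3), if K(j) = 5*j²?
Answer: 44303/120 ≈ 369.19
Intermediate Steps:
L(p, W) = 5*W²
(21/40 - 26/f(-3)) + 8*L(-11, 3) = (21/40 - 26/(-3)) + 8*(5*3²) = (21*(1/40) - 26*(-⅓)) + 8*(5*9) = (21/40 + 26/3) + 8*45 = 1103/120 + 360 = 44303/120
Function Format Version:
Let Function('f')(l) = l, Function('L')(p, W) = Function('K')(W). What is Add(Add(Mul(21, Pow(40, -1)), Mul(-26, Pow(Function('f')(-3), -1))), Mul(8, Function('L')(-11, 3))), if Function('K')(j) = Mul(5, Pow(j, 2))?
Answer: Rational(44303, 120) ≈ 369.19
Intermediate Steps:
Function('L')(p, W) = Mul(5, Pow(W, 2))
Add(Add(Mul(21, Pow(40, -1)), Mul(-26, Pow(Function('f')(-3), -1))), Mul(8, Function('L')(-11, 3))) = Add(Add(Mul(21, Pow(40, -1)), Mul(-26, Pow(-3, -1))), Mul(8, Mul(5, Pow(3, 2)))) = Add(Add(Mul(21, Rational(1, 40)), Mul(-26, Rational(-1, 3))), Mul(8, Mul(5, 9))) = Add(Add(Rational(21, 40), Rational(26, 3)), Mul(8, 45)) = Add(Rational(1103, 120), 360) = Rational(44303, 120)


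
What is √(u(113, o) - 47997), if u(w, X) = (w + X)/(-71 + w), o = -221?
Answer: 3*I*√261331/7 ≈ 219.09*I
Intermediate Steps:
u(w, X) = (X + w)/(-71 + w)
√(u(113, o) - 47997) = √((-221 + 113)/(-71 + 113) - 47997) = √(-108/42 - 47997) = √((1/42)*(-108) - 47997) = √(-18/7 - 47997) = √(-335997/7) = 3*I*√261331/7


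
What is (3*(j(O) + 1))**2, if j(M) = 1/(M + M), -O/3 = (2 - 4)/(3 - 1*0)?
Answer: 225/16 ≈ 14.063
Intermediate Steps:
O = 2 (O = -3*(2 - 4)/(3 - 1*0) = -(-6)/(3 + 0) = -(-6)/3 = -3*(-2/3) = 2)
j(M) = 1/(2*M)
(3*(j(O) + 1))**2 = (3*((1/2)/2 + 1))**2 = (3*((1/2)*(1/2) + 1))**2 = (3*(1/4 + 1))**2 = (3*(5/4))**2 = (15/4)**2 = 225/16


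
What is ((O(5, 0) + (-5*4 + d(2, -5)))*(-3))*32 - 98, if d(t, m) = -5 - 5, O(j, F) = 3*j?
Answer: 1342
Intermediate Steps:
d(t, m) = -10
((O(5, 0) + (-5*4 + d(2, -5)))*(-3))*32 - 98 = ((3*5 + (-5*4 - 10))*(-3))*32 - 98 = ((15 + (-20 - 10))*(-3))*32 - 98 = ((15 - 30)*(-3))*32 - 98 = -15*(-3)*32 - 98 = 45*32 - 98 = 1440 - 98 = 1342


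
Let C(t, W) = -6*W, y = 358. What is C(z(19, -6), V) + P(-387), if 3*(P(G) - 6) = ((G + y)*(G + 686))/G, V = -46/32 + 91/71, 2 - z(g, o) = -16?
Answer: 9498307/659448 ≈ 14.403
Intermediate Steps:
z(g, o) = 18 (z(g, o) = 2 - 1*(-16) = 2 + 16 = 18)
V = -177/1136 (V = -46*1/32 + 91*(1/71) = -23/16 + 91/71 = -177/1136 ≈ -0.15581)
P(G) = 6 + (358 + G)*(686 + G)/(3*G) (P(G) = 6 + (((G + 358)*(G + 686))/G)/3 = 6 + (((358 + G)*(686 + G))/G)/3 = 6 + ((358 + G)*(686 + G)/G)/3 = 6 + (358 + G)*(686 + G)/(3*G))
C(z(19, -6), V) + P(-387) = -6*(-177/1136) + (⅓)*(245588 - 387*(1062 - 387))/(-387) = 531/568 + (⅓)*(-1/387)*(245588 - 387*675) = 531/568 + (⅓)*(-1/387)*(245588 - 261225) = 531/568 + (⅓)*(-1/387)*(-15637) = 531/568 + 15637/1161 = 9498307/659448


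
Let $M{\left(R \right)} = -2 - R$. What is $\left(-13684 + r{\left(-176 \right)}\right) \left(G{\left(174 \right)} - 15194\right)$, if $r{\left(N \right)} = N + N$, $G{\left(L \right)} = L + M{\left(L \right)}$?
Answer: $213291056$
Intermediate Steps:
$G{\left(L \right)} = -2$ ($G{\left(L \right)} = L - \left(2 + L\right) = -2$)
$r{\left(N \right)} = 2 N$
$\left(-13684 + r{\left(-176 \right)}\right) \left(G{\left(174 \right)} - 15194\right) = \left(-13684 + 2 \left(-176\right)\right) \left(-2 - 15194\right) = \left(-13684 - 352\right) \left(-15196\right) = \left(-14036\right) \left(-15196\right) = 213291056$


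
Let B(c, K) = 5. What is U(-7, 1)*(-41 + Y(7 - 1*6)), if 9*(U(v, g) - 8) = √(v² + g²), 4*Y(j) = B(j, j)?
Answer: -318 - 265*√2/12 ≈ -349.23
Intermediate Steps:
Y(j) = 5/4 (Y(j) = (¼)*5 = 5/4)
U(v, g) = 8 + √(g² + v²)/9 (U(v, g) = 8 + √(v² + g²)/9 = 8 + √(g² + v²)/9)
U(-7, 1)*(-41 + Y(7 - 1*6)) = (8 + √(1² + (-7)²)/9)*(-41 + 5/4) = (8 + √(1 + 49)/9)*(-159/4) = (8 + √50/9)*(-159/4) = (8 + (5*√2)/9)*(-159/4) = (8 + 5*√2/9)*(-159/4) = -318 - 265*√2/12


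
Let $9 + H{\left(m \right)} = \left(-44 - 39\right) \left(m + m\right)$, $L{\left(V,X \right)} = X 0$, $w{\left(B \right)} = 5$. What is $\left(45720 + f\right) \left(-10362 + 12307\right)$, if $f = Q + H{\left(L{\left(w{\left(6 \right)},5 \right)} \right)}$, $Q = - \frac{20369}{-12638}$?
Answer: $\frac{1123657594715}{12638} \approx 8.8911 \cdot 10^{7}$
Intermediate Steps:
$L{\left(V,X \right)} = 0$
$H{\left(m \right)} = -9 - 166 m$ ($H{\left(m \right)} = -9 + \left(-44 - 39\right) \left(m + m\right) = -9 - 83 \cdot 2 m = -9 - 166 m$)
$Q = \frac{20369}{12638}$ ($Q = \left(-20369\right) \left(- \frac{1}{12638}\right) = \frac{20369}{12638} \approx 1.6117$)
$f = - \frac{93373}{12638}$ ($f = \frac{20369}{12638} - 9 = - \frac{93373}{12638} \approx -7.3883$)
$\left(45720 + f\right) \left(-10362 + 12307\right) = \left(45720 - \frac{93373}{12638}\right) \left(-10362 + 12307\right) = \frac{577715987}{12638} \cdot 1945 = \frac{1123657594715}{12638}$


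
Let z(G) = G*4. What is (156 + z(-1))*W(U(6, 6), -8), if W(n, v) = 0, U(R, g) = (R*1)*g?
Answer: 0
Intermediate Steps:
U(R, g) = R*g
z(G) = 4*G
(156 + z(-1))*W(U(6, 6), -8) = (156 + 4*(-1))*0 = (156 - 4)*0 = 152*0 = 0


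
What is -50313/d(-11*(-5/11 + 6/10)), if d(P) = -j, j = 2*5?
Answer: 50313/10 ≈ 5031.3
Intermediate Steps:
j = 10
d(P) = -10 (d(P) = -1*10 = -10)
-50313/d(-11*(-5/11 + 6/10)) = -50313/(-10) = -50313*(-1/10) = 50313/10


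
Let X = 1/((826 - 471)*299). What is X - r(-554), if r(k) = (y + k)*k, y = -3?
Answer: -32754011809/106145 ≈ -3.0858e+5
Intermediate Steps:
r(k) = k*(-3 + k) (r(k) = (-3 + k)*k = k*(-3 + k))
X = 1/106145 (X = 1/(355*299) = 1/106145 ≈ 9.4211e-6)
X - r(-554) = 1/106145 - (-554)*(-3 - 554) = 1/106145 - (-554)*(-557) = 1/106145 - 1*308578 = 1/106145 - 308578 = -32754011809/106145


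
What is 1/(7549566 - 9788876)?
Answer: -1/2239310 ≈ -4.4657e-7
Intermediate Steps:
1/(7549566 - 9788876) = 1/(-2239310) = -1/2239310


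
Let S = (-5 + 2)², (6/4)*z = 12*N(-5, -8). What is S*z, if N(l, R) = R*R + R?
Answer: 4032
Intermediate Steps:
N(l, R) = R + R² (N(l, R) = R² + R = R + R²)
z = 448 (z = 2*(12*(-8*(1 - 8)))/3 = 2*(12*(-8*(-7)))/3 = 2*(12*56)/3 = (⅔)*672 = 448)
S = 9 (S = (-3)² = 9)
S*z = 9*448 = 4032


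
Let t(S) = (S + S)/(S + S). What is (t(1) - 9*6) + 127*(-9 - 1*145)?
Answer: -19611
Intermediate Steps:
t(S) = 1 (t(S) = (2*S)/((2*S)) = (2*S)*(1/(2*S)) = 1)
(t(1) - 9*6) + 127*(-9 - 1*145) = (1 - 9*6) + 127*(-9 - 1*145) = (1 - 54) + 127*(-9 - 145) = -53 + 127*(-154) = -53 - 19558 = -19611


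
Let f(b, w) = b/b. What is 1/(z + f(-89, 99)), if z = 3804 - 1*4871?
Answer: -1/1066 ≈ -0.00093809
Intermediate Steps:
z = -1067 (z = 3804 - 4871 = -1067)
f(b, w) = 1
1/(z + f(-89, 99)) = 1/(-1067 + 1) = 1/(-1066) = -1/1066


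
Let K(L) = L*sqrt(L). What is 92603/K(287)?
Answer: 13229*sqrt(287)/11767 ≈ 19.046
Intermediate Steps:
K(L) = L**(3/2)
92603/K(287) = 92603/(287**(3/2)) = 92603/((287*sqrt(287))) = 92603*(sqrt(287)/82369) = 13229*sqrt(287)/11767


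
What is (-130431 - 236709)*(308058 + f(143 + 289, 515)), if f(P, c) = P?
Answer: -113259018600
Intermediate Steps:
(-130431 - 236709)*(308058 + f(143 + 289, 515)) = (-130431 - 236709)*(308058 + (143 + 289)) = -367140*(308058 + 432) = -367140*308490 = -113259018600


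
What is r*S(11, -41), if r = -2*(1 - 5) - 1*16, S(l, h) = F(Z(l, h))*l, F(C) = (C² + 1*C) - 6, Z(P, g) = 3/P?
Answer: 5472/11 ≈ 497.45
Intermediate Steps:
F(C) = -6 + C + C² (F(C) = (C² + C) - 6 = (C + C²) - 6 = -6 + C + C²)
S(l, h) = l*(-6 + 3/l + 9/l²) (S(l, h) = (-6 + 3/l + (3/l)²)*l = (-6 + 3/l + 9/l²)*l = l*(-6 + 3/l + 9/l²))
r = -8 (r = -2*(-4) - 16 = 8 - 16 = -8)
r*S(11, -41) = -8*(3 - 6*11 + 9/11) = -8*(3 - 66 + 9*(1/11)) = -8*(3 - 66 + 9/11) = -8*(-684/11) = 5472/11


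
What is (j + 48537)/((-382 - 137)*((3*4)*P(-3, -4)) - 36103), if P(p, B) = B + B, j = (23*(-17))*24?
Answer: 39153/13721 ≈ 2.8535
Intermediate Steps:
j = -9384 (j = -391*24 = -9384)
P(p, B) = 2*B
(j + 48537)/((-382 - 137)*((3*4)*P(-3, -4)) - 36103) = (-9384 + 48537)/((-382 - 137)*((3*4)*(2*(-4))) - 36103) = 39153/(-6228*(-8) - 36103) = 39153/(-519*(-96) - 36103) = 39153/(49824 - 36103) = 39153/13721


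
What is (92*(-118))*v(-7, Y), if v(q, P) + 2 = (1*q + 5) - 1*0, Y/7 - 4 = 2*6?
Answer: 43424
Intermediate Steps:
Y = 112 (Y = 28 + 7*(2*6) = 28 + 7*12 = 28 + 84 = 112)
v(q, P) = 3 + q (v(q, P) = -2 + ((1*q + 5) - 1*0) = -2 + ((q + 5) + 0) = -2 + ((5 + q) + 0) = -2 + (5 + q) = 3 + q)
(92*(-118))*v(-7, Y) = (92*(-118))*(3 - 7) = -10856*(-4) = 43424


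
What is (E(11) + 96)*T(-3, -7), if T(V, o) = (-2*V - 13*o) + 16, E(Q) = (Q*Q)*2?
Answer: 38194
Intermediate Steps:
E(Q) = 2*Q² (E(Q) = Q²*2 = 2*Q²)
T(V, o) = 16 - 13*o - 2*V (T(V, o) = (-13*o - 2*V) + 16 = 16 - 13*o - 2*V)
(E(11) + 96)*T(-3, -7) = (2*11² + 96)*(16 - 13*(-7) - 2*(-3)) = (2*121 + 96)*(16 + 91 + 6) = (242 + 96)*113 = 338*113 = 38194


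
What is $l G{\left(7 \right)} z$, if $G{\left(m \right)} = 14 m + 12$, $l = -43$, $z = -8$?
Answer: $37840$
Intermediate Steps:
$G{\left(m \right)} = 12 + 14 m$
$l G{\left(7 \right)} z = - 43 \left(12 + 14 \cdot 7\right) \left(-8\right) = - 43 \left(12 + 98\right) \left(-8\right) = \left(-43\right) 110 \left(-8\right) = \left(-4730\right) \left(-8\right) = 37840$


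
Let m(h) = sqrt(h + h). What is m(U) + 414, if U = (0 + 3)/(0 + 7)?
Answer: 414 + sqrt(42)/7 ≈ 414.93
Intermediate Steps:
U = 3/7 ≈ 0.42857
m(h) = sqrt(2)*sqrt(h) (m(h) = sqrt(2*h) = sqrt(2)*sqrt(h))
m(U) + 414 = sqrt(2)*sqrt(3/7) + 414 = sqrt(2)*(sqrt(21)/7) + 414 = sqrt(42)/7 + 414 = 414 + sqrt(42)/7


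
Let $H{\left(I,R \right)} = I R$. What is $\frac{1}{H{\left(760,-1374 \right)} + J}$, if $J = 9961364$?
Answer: $\frac{1}{8917124} \approx 1.1214 \cdot 10^{-7}$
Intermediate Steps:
$\frac{1}{H{\left(760,-1374 \right)} + J} = \frac{1}{760 \left(-1374\right) + 9961364} = \frac{1}{-1044240 + 9961364} = \frac{1}{8917124}$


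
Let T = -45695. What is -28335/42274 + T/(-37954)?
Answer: 214070960/401116849 ≈ 0.53369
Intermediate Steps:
-28335/42274 + T/(-37954) = -28335/42274 - 45695/(-37954) = -28335*1/42274 - 45695*(-1/37954) = -28335/42274 + 45695/37954 = 214070960/401116849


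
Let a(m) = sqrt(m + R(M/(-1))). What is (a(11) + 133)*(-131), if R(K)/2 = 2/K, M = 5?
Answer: -17423 - 131*sqrt(255)/5 ≈ -17841.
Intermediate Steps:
R(K) = 4/K (R(K) = 2*(2/K) = 4/K)
a(m) = sqrt(-4/5 + m) (a(m) = sqrt(m + 4/((5/(-1)))) = sqrt(m + 4/((5*(-1)))) = sqrt(m + 4/(-5)) = sqrt(m + 4*(-1/5)) = sqrt(m - 4/5) = sqrt(-4/5 + m))
(a(11) + 133)*(-131) = (sqrt(-20 + 25*11)/5 + 133)*(-131) = (sqrt(-20 + 275)/5 + 133)*(-131) = (sqrt(255)/5 + 133)*(-131) = (133 + sqrt(255)/5)*(-131) = -17423 - 131*sqrt(255)/5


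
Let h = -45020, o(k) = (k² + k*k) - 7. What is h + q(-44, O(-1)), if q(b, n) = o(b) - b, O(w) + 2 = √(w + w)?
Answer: -41111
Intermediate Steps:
O(w) = -2 + √2*√w (O(w) = -2 + √(w + w) = -2 + √(2*w) = -2 + √2*√w)
o(k) = -7 + 2*k² (o(k) = (k² + k²) - 7 = 2*k² - 7 = -7 + 2*k²)
q(b, n) = -7 - b + 2*b² (q(b, n) = (-7 + 2*b²) - b = -7 - b + 2*b²)
h + q(-44, O(-1)) = -45020 + (-7 - 1*(-44) + 2*(-44)²) = -45020 + (-7 + 44 + 2*1936) = -45020 + (-7 + 44 + 3872) = -45020 + 3909 = -41111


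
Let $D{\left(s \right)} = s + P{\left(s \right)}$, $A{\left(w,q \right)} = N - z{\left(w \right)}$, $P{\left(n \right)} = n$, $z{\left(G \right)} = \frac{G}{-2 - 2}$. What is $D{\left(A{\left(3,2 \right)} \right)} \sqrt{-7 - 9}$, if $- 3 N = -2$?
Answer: $\frac{34 i}{3} \approx 11.333 i$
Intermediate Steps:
$z{\left(G \right)} = - \frac{G}{4}$ ($z{\left(G \right)} = \frac{G}{-2 - 2} = \frac{G}{-4} = G \left(- \frac{1}{4}\right) = - \frac{G}{4}$)
$N = \frac{2}{3}$ ($N = \left(- \frac{1}{3}\right) \left(-2\right) = \frac{2}{3} \approx 0.66667$)
$A{\left(w,q \right)} = \frac{2}{3} + \frac{w}{4}$ ($A{\left(w,q \right)} = \frac{2}{3} - - \frac{w}{4} = \frac{2}{3} + \frac{w}{4}$)
$D{\left(s \right)} = 2 s$ ($D{\left(s \right)} = s + s = 2 s$)
$D{\left(A{\left(3,2 \right)} \right)} \sqrt{-7 - 9} = 2 \left(\frac{2}{3} + \frac{1}{4} \cdot 3\right) \sqrt{-7 - 9} = 2 \left(\frac{2}{3} + \frac{3}{4}\right) \sqrt{-16} = 2 \cdot \frac{17}{12} \cdot 4 i = \frac{17 \cdot 4 i}{6} = \frac{34 i}{3}$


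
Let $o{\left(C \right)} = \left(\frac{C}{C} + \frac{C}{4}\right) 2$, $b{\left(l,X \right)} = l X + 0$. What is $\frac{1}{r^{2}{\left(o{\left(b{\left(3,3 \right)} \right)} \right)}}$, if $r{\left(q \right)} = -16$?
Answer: $\frac{1}{256} \approx 0.0039063$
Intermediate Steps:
$b{\left(l,X \right)} = X l$ ($b{\left(l,X \right)} = X l + 0 = X l$)
$o{\left(C \right)} = 2 + \frac{C}{2}$ ($o{\left(C \right)} = \left(1 + C \frac{1}{4}\right) 2 = \left(1 + \frac{C}{4}\right) 2 = 2 + \frac{C}{2}$)
$\frac{1}{r^{2}{\left(o{\left(b{\left(3,3 \right)} \right)} \right)}} = \frac{1}{\left(-16\right)^{2}} = \frac{1}{256}$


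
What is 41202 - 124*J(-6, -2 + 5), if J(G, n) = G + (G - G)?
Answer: 41946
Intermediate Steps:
J(G, n) = G (J(G, n) = G + 0 = G)
41202 - 124*J(-6, -2 + 5) = 41202 - 124*(-6) = 41202 - 1*(-744) = 41202 + 744 = 41946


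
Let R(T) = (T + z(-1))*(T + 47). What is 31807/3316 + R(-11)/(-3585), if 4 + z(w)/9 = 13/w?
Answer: 44535253/3962620 ≈ 11.239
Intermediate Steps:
z(w) = -36 + 117/w (z(w) = -36 + 9*(13/w) = -36 + 117/w)
R(T) = (-153 + T)*(47 + T) (R(T) = (T + (-36 + 117/(-1)))*(T + 47) = (T + (-36 + 117*(-1)))*(47 + T) = (T + (-36 - 117))*(47 + T) = (T - 153)*(47 + T) = (-153 + T)*(47 + T))
31807/3316 + R(-11)/(-3585) = 31807/3316 + (-7191 + (-11)² - 106*(-11))/(-3585) = 31807*(1/3316) + (-7191 + 121 + 1166)*(-1/3585) = 31807/3316 - 5904*(-1/3585) = 31807/3316 + 1968/1195 = 44535253/3962620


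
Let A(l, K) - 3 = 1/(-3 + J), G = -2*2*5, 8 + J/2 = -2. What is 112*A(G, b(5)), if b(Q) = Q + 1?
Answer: 7616/23 ≈ 331.13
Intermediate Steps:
b(Q) = 1 + Q
J = -20 (J = -16 + 2*(-2) = -16 - 4 = -20)
G = -20 (G = -4*5 = -20)
A(l, K) = 68/23 (A(l, K) = 3 + 1/(-3 - 20) = 3 + 1/(-23) = 3 - 1/23 = 68/23)
112*A(G, b(5)) = 112*(68/23) = 7616/23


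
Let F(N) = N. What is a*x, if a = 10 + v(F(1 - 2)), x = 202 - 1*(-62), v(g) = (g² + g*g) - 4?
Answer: 2112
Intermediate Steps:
v(g) = -4 + 2*g² (v(g) = (g² + g²) - 4 = 2*g² - 4 = -4 + 2*g²)
x = 264 (x = 202 + 62 = 264)
a = 8 (a = 10 + (-4 + 2*(1 - 2)²) = 10 + (-4 + 2*(-1)²) = 10 + (-4 + 2*1) = 10 + (-4 + 2) = 10 - 2 = 8)
a*x = 8*264 = 2112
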